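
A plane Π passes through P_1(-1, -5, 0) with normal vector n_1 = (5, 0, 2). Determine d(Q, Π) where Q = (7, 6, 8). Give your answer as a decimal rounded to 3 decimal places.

10.399

Π: n_1·r = n_1·P_1 gives 5x + 2z = -5.
n·Q − d = (5)·(7) + (0)·(6) + (2)·(8) − (-5) = 56; |n| = √29.
Distance = |56| / √29 = 56/√29 ≈ 10.399.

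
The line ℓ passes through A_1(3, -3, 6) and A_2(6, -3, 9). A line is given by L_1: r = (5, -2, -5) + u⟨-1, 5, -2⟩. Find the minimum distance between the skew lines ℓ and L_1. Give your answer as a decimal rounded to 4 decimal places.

A direction vector for ℓ is A_2 − A_1 = (3, 0, 3).
Common perpendicular direction n = (3, 0, 3) × (-1, 5, -2) = (-15, 3, 15).
With w = (5, -2, -5) − (3, -3, 6) = (2, 1, -11), w · n = -192.
Distance = |w · n| / |n| = |-192| / √459 ≈ 8.9618.

8.9618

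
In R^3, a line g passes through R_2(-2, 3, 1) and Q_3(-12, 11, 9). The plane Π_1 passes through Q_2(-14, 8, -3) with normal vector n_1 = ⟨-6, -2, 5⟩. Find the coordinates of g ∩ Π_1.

A direction vector for g is Q_3 − R_2 = (-10, 8, 8).
Π_1: n_1·r = n_1·Q_2 gives -6x - 2y + 5z = 53.
Substitute r = (-2, 3, 1) + t(-10, 8, 8) into the plane: 11 + 84t = 53, so t = 1/2.
Intersection: (-2, 3, 1) + (1/2)·(-10, 8, 8) = (-7, 7, 5).

(-7, 7, 5)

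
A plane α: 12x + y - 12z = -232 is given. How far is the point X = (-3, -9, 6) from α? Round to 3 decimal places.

n·X − d = (12)·(-3) + (1)·(-9) + (-12)·(6) − (-232) = 115; |n| = √289.
Distance = |115| / √289 = 115/√289 ≈ 6.765.

6.765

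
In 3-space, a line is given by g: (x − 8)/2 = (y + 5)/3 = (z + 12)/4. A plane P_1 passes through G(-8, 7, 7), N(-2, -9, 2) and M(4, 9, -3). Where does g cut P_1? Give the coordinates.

g has direction (2, 3, 4) through (8, -5, -12).
GN = (6, -16, -5), GM = (12, 2, -10); a normal to P_1 is GN × GM = (170, 0, 204).
Using G: P_1 has equation 170x + 204z = 68.
Substitute r = (8, -5, -12) + t(2, 3, 4) into the plane: -1088 + 1156t = 68, so t = 1.
Intersection: (8, -5, -12) + 1·(2, 3, 4) = (10, -2, -8).

(10, -2, -8)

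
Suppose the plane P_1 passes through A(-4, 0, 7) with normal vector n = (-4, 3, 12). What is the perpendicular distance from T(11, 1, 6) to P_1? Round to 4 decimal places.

P_1: n·r = n·A gives -4x + 3y + 12z = 100.
n·T − d = (-4)·(11) + (3)·(1) + (12)·(6) − 100 = -69; |n| = √169.
Distance = |-69| / √169 = 69/√169 ≈ 5.3077.

5.3077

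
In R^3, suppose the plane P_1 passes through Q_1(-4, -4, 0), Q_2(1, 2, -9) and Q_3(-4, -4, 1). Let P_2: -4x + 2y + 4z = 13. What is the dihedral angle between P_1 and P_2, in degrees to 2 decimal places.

43.49

Q_1Q_2 = (5, 6, -9), Q_1Q_3 = (0, 0, 1); a normal to P_1 is Q_1Q_2 × Q_1Q_3 = (6, -5, 0).
Using Q_1: P_1 has equation 6x - 5y = -4.
cos θ = |n₁·n₂| / (|n₁||n₂|) = |-34| / (√61 · √36).
θ = arccos(0.72554) ≈ 43.49°.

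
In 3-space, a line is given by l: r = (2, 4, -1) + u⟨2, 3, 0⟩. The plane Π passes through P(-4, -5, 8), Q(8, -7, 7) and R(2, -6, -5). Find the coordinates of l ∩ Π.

PQ = (12, -2, -1), PR = (6, -1, -13); a normal to Π is PQ × PR = (25, 150, 0).
Using P: Π has equation 25x + 150y = -850.
Substitute r = (2, 4, -1) + t(2, 3, 0) into the plane: 650 + 500t = -850, so t = -3.
Intersection: (2, 4, -1) + (-3)·(2, 3, 0) = (-4, -5, -1).

(-4, -5, -1)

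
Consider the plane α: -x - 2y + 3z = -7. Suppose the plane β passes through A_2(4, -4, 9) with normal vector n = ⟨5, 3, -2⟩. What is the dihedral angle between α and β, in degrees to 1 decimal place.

42.5

β: n·r = n·A_2 gives 5x + 3y - 2z = -10.
cos θ = |n₁·n₂| / (|n₁||n₂|) = |-17| / (√14 · √38).
θ = arccos(0.73704) ≈ 42.5°.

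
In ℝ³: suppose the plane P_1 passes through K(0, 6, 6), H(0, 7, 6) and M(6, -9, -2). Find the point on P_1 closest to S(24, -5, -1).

KH = (0, 1, 0), KM = (6, -15, -8); a normal to P_1 is KH × KM = (-8, 0, -6).
Using K: P_1 has equation -8x - 6z = -36.
Foot = S − λn with λ = (n·S − d)/|n|² = (-186 − (-36))/100 = -3/2.
Foot = (24, -5, -1) − (-3/2)·(-8, 0, -6) = (12, -5, -10).

(12, -5, -10)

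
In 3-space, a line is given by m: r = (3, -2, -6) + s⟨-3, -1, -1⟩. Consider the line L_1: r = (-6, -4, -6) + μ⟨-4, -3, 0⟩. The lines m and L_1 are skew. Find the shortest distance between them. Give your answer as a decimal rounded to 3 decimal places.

2.687

Common perpendicular direction n = (-3, -1, -1) × (-4, -3, 0) = (-3, 4, 5).
With w = (-6, -4, -6) − (3, -2, -6) = (-9, -2, 0), w · n = 19.
Distance = |w · n| / |n| = |19| / √50 ≈ 2.687.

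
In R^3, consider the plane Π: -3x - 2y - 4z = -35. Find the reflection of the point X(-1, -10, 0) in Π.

(11, -2, 16)

λ = (n·X − d)/|n|² = (23 − (-35))/29 = 2.
Reflection = X − 2λn = (-1, -10, 0) − 4·(-3, -2, -4) = (11, -2, 16).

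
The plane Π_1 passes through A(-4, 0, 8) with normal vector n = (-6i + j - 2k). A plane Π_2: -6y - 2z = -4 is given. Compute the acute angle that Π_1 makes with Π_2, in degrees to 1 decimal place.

Π_1: n·r = n·A gives -6x + y - 2z = 8.
cos θ = |n₁·n₂| / (|n₁||n₂|) = |-2| / (√41 · √40).
θ = arccos(0.04939) ≈ 87.2°.

87.2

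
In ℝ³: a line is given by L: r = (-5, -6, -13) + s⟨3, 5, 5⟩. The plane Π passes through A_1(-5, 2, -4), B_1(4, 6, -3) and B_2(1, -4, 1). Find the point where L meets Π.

A_1B_1 = (9, 4, 1), A_1B_2 = (6, -6, 5); a normal to Π is A_1B_1 × A_1B_2 = (26, -39, -78).
Using A_1: Π has equation 26x - 39y - 78z = 104.
Substitute r = (-5, -6, -13) + t(3, 5, 5) into the plane: 1118 + (-507)t = 104, so t = 2.
Intersection: (-5, -6, -13) + 2·(3, 5, 5) = (1, 4, -3).

(1, 4, -3)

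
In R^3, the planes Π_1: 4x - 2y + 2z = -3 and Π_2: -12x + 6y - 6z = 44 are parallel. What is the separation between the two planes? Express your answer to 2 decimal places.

Rescale Π_2 by 1/(-3): 4x - 2y + 2z = -44/3. Then distance = |-3 − (-44/3)| / √24 ≈ 2.38.

2.38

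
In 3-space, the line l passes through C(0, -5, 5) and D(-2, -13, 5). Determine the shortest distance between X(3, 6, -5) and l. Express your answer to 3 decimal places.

A direction vector for l is D − C = (-2, -8, 0).
Taking (0, -5, 5) on l with direction v = (-2, -8, 0): w = X − (0, -5, 5) = (3, 11, -10), and w × v = (-80, 20, -2).
Distance = |w × v| / |v| = √6804 / √68 ≈ 10.003.

10.003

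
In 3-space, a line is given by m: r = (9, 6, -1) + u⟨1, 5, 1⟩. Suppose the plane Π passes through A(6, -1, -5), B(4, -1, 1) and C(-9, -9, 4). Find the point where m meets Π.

(8, 1, -2)

AB = (-2, 0, 6), AC = (-15, -8, 9); a normal to Π is AB × AC = (48, -72, 16).
Using A: Π has equation 48x - 72y + 16z = 280.
Substitute r = (9, 6, -1) + t(1, 5, 1) into the plane: -16 + (-296)t = 280, so t = -1.
Intersection: (9, 6, -1) + (-1)·(1, 5, 1) = (8, 1, -2).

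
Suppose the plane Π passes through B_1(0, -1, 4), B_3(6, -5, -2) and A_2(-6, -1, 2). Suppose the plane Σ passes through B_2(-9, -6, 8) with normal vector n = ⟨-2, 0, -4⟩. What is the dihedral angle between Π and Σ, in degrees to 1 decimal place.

70.8

B_1B_3 = (6, -4, -6), B_1A_2 = (-6, 0, -2); a normal to Π is B_1B_3 × B_1A_2 = (8, 48, -24).
Using B_1: Π has equation 8x + 48y - 24z = -144.
Σ: n·r = n·B_2 gives -2x - 4z = -14.
cos θ = |n₁·n₂| / (|n₁||n₂|) = |80| / (√2944 · √20).
θ = arccos(0.32969) ≈ 70.8°.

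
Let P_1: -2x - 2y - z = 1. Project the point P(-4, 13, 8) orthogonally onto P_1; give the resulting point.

(-10, 7, 5)

Foot = P − λn with λ = (n·P − d)/|n|² = (-26 − 1)/9 = -3.
Foot = (-4, 13, 8) − (-3)·(-2, -2, -1) = (-10, 7, 5).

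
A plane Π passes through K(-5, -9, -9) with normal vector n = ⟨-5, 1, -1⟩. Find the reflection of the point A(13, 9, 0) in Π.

Π: n·r = n·K gives -5x + y - z = 25.
λ = (n·A − d)/|n|² = (-56 − 25)/27 = -3.
Reflection = A − 2λn = (13, 9, 0) − (-6)·(-5, 1, -1) = (-17, 15, -6).

(-17, 15, -6)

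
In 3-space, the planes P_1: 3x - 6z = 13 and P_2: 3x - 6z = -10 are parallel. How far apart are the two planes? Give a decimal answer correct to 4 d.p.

3.4286

Same normal n = (3, 0, -6) with |n| = √45; distance = |13 − (-10)| / |n| = 23/√45 ≈ 3.4286.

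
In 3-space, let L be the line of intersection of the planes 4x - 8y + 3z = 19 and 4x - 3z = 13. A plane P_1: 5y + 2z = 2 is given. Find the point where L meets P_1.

(4, 0, 1)

Direction of L: (4, -8, 3) × (4, 0, -3) = (24, 24, 32).
A point on L: solving the two plane equations with x = 13 gives (13, 9, 13).
Substitute r = (13, 9, 13) + t(24, 24, 32) into the plane: 71 + 184t = 2, so t = -3/8.
Intersection: (13, 9, 13) + (-3/8)·(24, 24, 32) = (4, 0, 1).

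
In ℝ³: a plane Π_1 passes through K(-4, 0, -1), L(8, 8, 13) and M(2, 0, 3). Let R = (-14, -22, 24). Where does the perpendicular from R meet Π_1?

KL = (12, 8, 14), KM = (6, 0, 4); a normal to Π_1 is KL × KM = (32, 36, -48).
Using K: Π_1 has equation 32x + 36y - 48z = -80.
Foot = R − λn with λ = (n·R − d)/|n|² = (-2392 − (-80))/4624 = -1/2.
Foot = (-14, -22, 24) − (-1/2)·(32, 36, -48) = (2, -4, 0).

(2, -4, 0)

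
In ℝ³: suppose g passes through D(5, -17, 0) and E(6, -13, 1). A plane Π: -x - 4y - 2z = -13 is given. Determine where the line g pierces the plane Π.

A direction vector for g is E − D = (1, 4, 1).
Substitute r = (5, -17, 0) + t(1, 4, 1) into the plane: 63 + (-19)t = -13, so t = 4.
Intersection: (5, -17, 0) + 4·(1, 4, 1) = (9, -1, 4).

(9, -1, 4)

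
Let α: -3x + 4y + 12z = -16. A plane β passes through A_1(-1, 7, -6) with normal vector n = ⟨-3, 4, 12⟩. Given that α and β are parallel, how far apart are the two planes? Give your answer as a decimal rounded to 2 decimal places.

1.92

β: n·r = n·A_1 gives -3x + 4y + 12z = -41.
Same normal n = (-3, 4, 12) with |n| = √169; distance = |-16 − (-41)| / |n| = 25/√169 ≈ 1.92.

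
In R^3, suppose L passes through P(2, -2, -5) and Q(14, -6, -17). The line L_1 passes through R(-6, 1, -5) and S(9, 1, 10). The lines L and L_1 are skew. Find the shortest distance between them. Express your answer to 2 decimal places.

A direction vector for L is Q − P = (12, -4, -12).
A direction vector for L_1 is S − R = (15, 0, 15).
Common perpendicular direction n = (12, -4, -12) × (15, 0, 15) = (-60, -360, 60).
With w = (-6, 1, -5) − (2, -2, -5) = (-8, 3, 0), w · n = -600.
Distance = |w · n| / |n| = |-600| / √136800 ≈ 1.62.

1.62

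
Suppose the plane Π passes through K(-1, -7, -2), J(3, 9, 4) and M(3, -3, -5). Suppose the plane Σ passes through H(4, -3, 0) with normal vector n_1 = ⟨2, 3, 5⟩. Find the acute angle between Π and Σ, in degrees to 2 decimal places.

61.46

KJ = (4, 16, 6), KM = (4, 4, -3); a normal to Π is KJ × KM = (-72, 36, -48).
Using K: Π has equation -72x + 36y - 48z = -84.
Σ: n_1·r = n_1·H gives 2x + 3y + 5z = -1.
cos θ = |n₁·n₂| / (|n₁||n₂|) = |-276| / (√8784 · √38).
θ = arccos(0.47772) ≈ 61.46°.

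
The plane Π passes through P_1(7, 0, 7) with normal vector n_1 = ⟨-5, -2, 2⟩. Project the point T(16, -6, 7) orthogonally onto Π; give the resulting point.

(11, -8, 9)

Π: n_1·r = n_1·P_1 gives -5x - 2y + 2z = -21.
Foot = T − λn with λ = (n·T − d)/|n|² = (-54 − (-21))/33 = -1.
Foot = (16, -6, 7) − (-1)·(-5, -2, 2) = (11, -8, 9).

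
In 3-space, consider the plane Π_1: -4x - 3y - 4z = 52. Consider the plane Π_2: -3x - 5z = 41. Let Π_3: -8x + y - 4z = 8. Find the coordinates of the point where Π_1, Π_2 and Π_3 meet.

Solving the 3×3 linear system -4x - 3y - 4z = 52, -3x - 5z = 41, -8x + y - 4z = 8 (e.g. by elimination or Cramer's rule, determinant = -92) gives (3, -8, -10).

(3, -8, -10)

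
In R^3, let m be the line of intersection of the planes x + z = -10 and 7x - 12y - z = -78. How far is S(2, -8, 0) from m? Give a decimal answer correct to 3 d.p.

14.257

Direction of m: (1, 0, 1) × (7, -12, -1) = (12, 8, -12).
A point on m: solving the two plane equations with x = -8 gives (-8, 2, -2).
Taking (-8, 2, -2) on m with direction v = (12, 8, -12): w = S − (-8, 2, -2) = (10, -10, 2), and w × v = (104, 144, 200).
Distance = |w × v| / |v| = √71552 / √352 ≈ 14.257.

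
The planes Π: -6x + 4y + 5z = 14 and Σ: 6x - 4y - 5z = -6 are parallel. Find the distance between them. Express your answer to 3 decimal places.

0.912

Rescale Σ by 1/(-1): -6x + 4y + 5z = 6. Then distance = |14 − 6| / √77 ≈ 0.912.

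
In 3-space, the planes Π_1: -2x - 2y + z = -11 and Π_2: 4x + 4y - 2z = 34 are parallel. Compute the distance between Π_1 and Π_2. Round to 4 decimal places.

Rescale Π_2 by 1/(-2): -2x - 2y + z = -17. Then distance = |-11 − (-17)| / √9 ≈ 2.0000.

2.0000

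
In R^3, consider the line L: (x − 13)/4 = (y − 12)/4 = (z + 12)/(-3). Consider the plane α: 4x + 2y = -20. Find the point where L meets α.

(-3, -4, 0)

L has direction (4, 4, -3) through (13, 12, -12).
Substitute r = (13, 12, -12) + t(4, 4, -3) into the plane: 76 + 24t = -20, so t = -4.
Intersection: (13, 12, -12) + (-4)·(4, 4, -3) = (-3, -4, 0).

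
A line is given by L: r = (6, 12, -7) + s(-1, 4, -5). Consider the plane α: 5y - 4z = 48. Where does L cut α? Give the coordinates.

(7, 8, -2)

Substitute r = (6, 12, -7) + t(-1, 4, -5) into the plane: 88 + 40t = 48, so t = -1.
Intersection: (6, 12, -7) + (-1)·(-1, 4, -5) = (7, 8, -2).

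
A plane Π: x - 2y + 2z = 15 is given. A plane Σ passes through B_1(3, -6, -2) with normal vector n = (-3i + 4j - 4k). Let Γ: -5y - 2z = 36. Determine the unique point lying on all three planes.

(-5, -8, 2)

Σ: n·r = n·B_1 gives -3x + 4y - 4z = -25.
Solving the 3×3 linear system x - 2y + 2z = 15, -3x + 4y - 4z = -25, -5y - 2z = 36 (e.g. by elimination or Cramer's rule, determinant = 14) gives (-5, -8, 2).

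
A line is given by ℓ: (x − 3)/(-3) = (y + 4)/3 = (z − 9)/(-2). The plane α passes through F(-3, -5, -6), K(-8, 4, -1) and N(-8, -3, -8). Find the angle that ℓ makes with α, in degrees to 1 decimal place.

ℓ has direction (-3, 3, -2) through (3, -4, 9).
FK = (-5, 9, 5), FN = (-5, 2, -2); a normal to α is FK × FN = (-28, -35, 35).
Using F: α has equation -28x - 35y + 35z = 49.
sin θ = |n·v| / (|n||v|) = |-91| / (√3234 · √22) = 0.34116.
θ ≈ 19.9°.

19.9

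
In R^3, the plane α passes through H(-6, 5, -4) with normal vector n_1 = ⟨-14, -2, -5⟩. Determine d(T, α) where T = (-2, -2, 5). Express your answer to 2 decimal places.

α: n_1·r = n_1·H gives -14x - 2y - 5z = 94.
n·T − d = (-14)·(-2) + (-2)·(-2) + (-5)·(5) − 94 = -87; |n| = √225.
Distance = |-87| / √225 = 87/√225 ≈ 5.80.

5.80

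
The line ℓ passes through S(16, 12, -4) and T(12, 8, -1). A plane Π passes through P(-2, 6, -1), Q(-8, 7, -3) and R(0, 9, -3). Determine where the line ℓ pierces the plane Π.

(4, 0, 5)

A direction vector for ℓ is T − S = (-4, -4, 3).
PQ = (-6, 1, -2), PR = (2, 3, -2); a normal to Π is PQ × PR = (4, -16, -20).
Using P: Π has equation 4x - 16y - 20z = -84.
Substitute r = (16, 12, -4) + t(-4, -4, 3) into the plane: -48 + (-12)t = -84, so t = 3.
Intersection: (16, 12, -4) + 3·(-4, -4, 3) = (4, 0, 5).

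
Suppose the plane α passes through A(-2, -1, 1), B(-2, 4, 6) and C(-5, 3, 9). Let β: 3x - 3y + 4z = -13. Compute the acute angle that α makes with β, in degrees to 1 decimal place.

AB = (0, 5, 5), AC = (-3, 4, 8); a normal to α is AB × AC = (20, -15, 15).
Using A: α has equation 20x - 15y + 15z = -10.
cos θ = |n₁·n₂| / (|n₁||n₂|) = |165| / (√850 · √34).
θ = arccos(0.97059) ≈ 13.9°.

13.9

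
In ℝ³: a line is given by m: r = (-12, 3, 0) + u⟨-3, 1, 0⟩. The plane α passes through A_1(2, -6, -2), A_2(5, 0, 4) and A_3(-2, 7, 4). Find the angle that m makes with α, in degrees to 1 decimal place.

17.9

A_1A_2 = (3, 6, 6), A_1A_3 = (-4, 13, 6); a normal to α is A_1A_2 × A_1A_3 = (-42, -42, 63).
Using A_1: α has equation -42x - 42y + 63z = 42.
sin θ = |n·v| / (|n||v|) = |84| / (√7497 · √10) = 0.30679.
θ ≈ 17.9°.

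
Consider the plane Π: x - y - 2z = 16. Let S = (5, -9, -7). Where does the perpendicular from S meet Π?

(3, -7, -3)

Foot = S − λn with λ = (n·S − d)/|n|² = (28 − 16)/6 = 2.
Foot = (5, -9, -7) − 2·(1, -1, -2) = (3, -7, -3).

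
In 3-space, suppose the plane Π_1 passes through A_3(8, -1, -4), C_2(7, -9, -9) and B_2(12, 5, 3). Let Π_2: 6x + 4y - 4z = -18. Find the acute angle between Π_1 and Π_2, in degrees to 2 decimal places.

A_3C_2 = (-1, -8, -5), A_3B_2 = (4, 6, 7); a normal to Π_1 is A_3C_2 × A_3B_2 = (-26, -13, 26).
Using A_3: Π_1 has equation -26x - 13y + 26z = -299.
cos θ = |n₁·n₂| / (|n₁||n₂|) = |-312| / (√1521 · √68).
θ = arccos(0.97014) ≈ 14.04°.

14.04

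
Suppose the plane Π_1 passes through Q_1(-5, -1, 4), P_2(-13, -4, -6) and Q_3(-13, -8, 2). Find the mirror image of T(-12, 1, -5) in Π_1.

Q_1P_2 = (-8, -3, -10), Q_1Q_3 = (-8, -7, -2); a normal to Π_1 is Q_1P_2 × Q_1Q_3 = (-64, 64, 32).
Using Q_1: Π_1 has equation -64x + 64y + 32z = 384.
λ = (n·T − d)/|n|² = (672 − 384)/9216 = 1/32.
Reflection = T − 2λn = (-12, 1, -5) − (1/16)·(-64, 64, 32) = (-8, -3, -7).

(-8, -3, -7)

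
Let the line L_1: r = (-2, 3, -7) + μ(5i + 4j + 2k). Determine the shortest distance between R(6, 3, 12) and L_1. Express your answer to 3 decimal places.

17.024

Taking (-2, 3, -7) on L_1 with direction v = (5, 4, 2): w = R − (-2, 3, -7) = (8, 0, 19), and w × v = (-76, 79, 32).
Distance = |w × v| / |v| = √13041 / √45 ≈ 17.024.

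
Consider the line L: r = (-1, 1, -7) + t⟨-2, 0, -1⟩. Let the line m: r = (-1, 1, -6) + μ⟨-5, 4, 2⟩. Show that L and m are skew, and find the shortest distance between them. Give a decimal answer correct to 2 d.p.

0.63

Common perpendicular direction n = (-2, 0, -1) × (-5, 4, 2) = (4, 9, -8).
With w = (-1, 1, -6) − (-1, 1, -7) = (0, 0, 1), w · n = -8.
Since n ≠ 0 the lines are not parallel, and w · n = -8 ≠ 0 so they do not intersect; hence they are skew.
Distance = |w · n| / |n| = |-8| / √161 ≈ 0.63.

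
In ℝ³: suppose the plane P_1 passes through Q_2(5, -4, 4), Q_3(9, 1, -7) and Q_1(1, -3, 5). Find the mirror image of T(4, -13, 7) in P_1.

Q_2Q_3 = (4, 5, -11), Q_2Q_1 = (-4, 1, 1); a normal to P_1 is Q_2Q_3 × Q_2Q_1 = (16, 40, 24).
Using Q_2: P_1 has equation 16x + 40y + 24z = 16.
λ = (n·T − d)/|n|² = (-288 − 16)/2432 = -1/8.
Reflection = T − 2λn = (4, -13, 7) − (-1/4)·(16, 40, 24) = (8, -3, 13).

(8, -3, 13)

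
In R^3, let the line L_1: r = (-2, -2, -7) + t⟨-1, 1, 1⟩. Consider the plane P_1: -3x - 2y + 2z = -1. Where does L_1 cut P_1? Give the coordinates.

(-3, -1, -6)

Substitute r = (-2, -2, -7) + t(-1, 1, 1) into the plane: -4 + 3t = -1, so t = 1.
Intersection: (-2, -2, -7) + 1·(-1, 1, 1) = (-3, -1, -6).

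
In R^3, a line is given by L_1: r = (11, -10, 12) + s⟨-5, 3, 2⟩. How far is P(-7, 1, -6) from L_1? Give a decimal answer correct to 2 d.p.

23.87

Taking (11, -10, 12) on L_1 with direction v = (-5, 3, 2): w = P − (11, -10, 12) = (-18, 11, -18), and w × v = (76, 126, 1).
Distance = |w × v| / |v| = √21653 / √38 ≈ 23.87.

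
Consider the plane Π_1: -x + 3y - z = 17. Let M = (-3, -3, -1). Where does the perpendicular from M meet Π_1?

(-5, 3, -3)

Foot = M − λn with λ = (n·M − d)/|n|² = (-5 − 17)/11 = -2.
Foot = (-3, -3, -1) − (-2)·(-1, 3, -1) = (-5, 3, -3).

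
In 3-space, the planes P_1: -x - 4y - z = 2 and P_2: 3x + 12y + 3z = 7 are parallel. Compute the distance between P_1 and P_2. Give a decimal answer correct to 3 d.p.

1.021

Rescale P_2 by 1/(-3): -x - 4y - z = -7/3. Then distance = |2 − (-7/3)| / √18 ≈ 1.021.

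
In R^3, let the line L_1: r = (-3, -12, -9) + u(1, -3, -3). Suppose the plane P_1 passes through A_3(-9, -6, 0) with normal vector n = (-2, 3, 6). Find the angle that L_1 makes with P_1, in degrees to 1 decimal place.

71.9

P_1: n·r = n·A_3 gives -2x + 3y + 6z = 0.
sin θ = |n·v| / (|n||v|) = |-29| / (√49 · √19) = 0.95044.
θ ≈ 71.9°.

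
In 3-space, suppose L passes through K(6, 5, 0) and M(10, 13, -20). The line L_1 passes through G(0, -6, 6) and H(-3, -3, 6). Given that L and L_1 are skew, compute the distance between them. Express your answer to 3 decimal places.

8.723

A direction vector for L is M − K = (4, 8, -20).
A direction vector for L_1 is H − G = (-3, 3, 0).
Common perpendicular direction n = (4, 8, -20) × (-3, 3, 0) = (60, 60, 36).
With w = (0, -6, 6) − (6, 5, 0) = (-6, -11, 6), w · n = -804.
Distance = |w · n| / |n| = |-804| / √8496 ≈ 8.723.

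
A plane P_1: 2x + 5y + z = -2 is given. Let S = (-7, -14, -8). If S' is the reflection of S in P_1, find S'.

(5, 16, -2)

λ = (n·S − d)/|n|² = (-92 − (-2))/30 = -3.
Reflection = S − 2λn = (-7, -14, -8) − (-6)·(2, 5, 1) = (5, 16, -2).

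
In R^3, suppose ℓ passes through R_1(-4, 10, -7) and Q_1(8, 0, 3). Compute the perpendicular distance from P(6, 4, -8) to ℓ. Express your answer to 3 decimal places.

A direction vector for ℓ is Q_1 − R_1 = (12, -10, 10).
Taking (-4, 10, -7) on ℓ with direction v = (12, -10, 10): w = P − (-4, 10, -7) = (10, -6, -1), and w × v = (-70, -112, -28).
Distance = |w × v| / |v| = √18228 / √344 ≈ 7.279.

7.279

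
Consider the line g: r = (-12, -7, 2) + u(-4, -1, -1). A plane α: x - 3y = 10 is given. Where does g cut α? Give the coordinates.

Substitute r = (-12, -7, 2) + t(-4, -1, -1) into the plane: 9 + (-1)t = 10, so t = -1.
Intersection: (-12, -7, 2) + (-1)·(-4, -1, -1) = (-8, -6, 3).

(-8, -6, 3)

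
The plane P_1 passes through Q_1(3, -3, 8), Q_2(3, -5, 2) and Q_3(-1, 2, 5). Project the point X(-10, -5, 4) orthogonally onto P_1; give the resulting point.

Q_1Q_2 = (0, -2, -6), Q_1Q_3 = (-4, 5, -3); a normal to P_1 is Q_1Q_2 × Q_1Q_3 = (36, 24, -8).
Using Q_1: P_1 has equation 36x + 24y - 8z = -28.
Foot = X − λn with λ = (n·X − d)/|n|² = (-512 − (-28))/1936 = -1/4.
Foot = (-10, -5, 4) − (-1/4)·(36, 24, -8) = (-1, 1, 2).

(-1, 1, 2)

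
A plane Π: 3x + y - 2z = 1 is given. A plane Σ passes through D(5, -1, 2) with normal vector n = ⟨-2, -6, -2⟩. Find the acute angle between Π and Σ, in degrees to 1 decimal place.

Σ: n·r = n·D gives -2x - 6y - 2z = -8.
cos θ = |n₁·n₂| / (|n₁||n₂|) = |-8| / (√14 · √44).
θ = arccos(0.32233) ≈ 71.2°.

71.2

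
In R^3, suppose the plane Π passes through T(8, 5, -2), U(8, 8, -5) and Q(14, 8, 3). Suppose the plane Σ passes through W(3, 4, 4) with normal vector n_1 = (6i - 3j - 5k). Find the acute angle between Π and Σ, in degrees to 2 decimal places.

10.29

TU = (0, 3, -3), TQ = (6, 3, 5); a normal to Π is TU × TQ = (24, -18, -18).
Using T: Π has equation 24x - 18y - 18z = 138.
Σ: n_1·r = n_1·W gives 6x - 3y - 5z = -14.
cos θ = |n₁·n₂| / (|n₁||n₂|) = |288| / (√1224 · √70).
θ = arccos(0.98390) ≈ 10.29°.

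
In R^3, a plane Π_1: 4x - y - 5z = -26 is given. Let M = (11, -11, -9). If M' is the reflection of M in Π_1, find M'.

(-13, -5, 21)

λ = (n·M − d)/|n|² = (100 − (-26))/42 = 3.
Reflection = M − 2λn = (11, -11, -9) − 6·(4, -1, -5) = (-13, -5, 21).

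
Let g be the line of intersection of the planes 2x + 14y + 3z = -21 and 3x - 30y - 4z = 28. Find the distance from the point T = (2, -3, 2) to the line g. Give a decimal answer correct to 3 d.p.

5.049

Direction of g: (2, 14, 3) × (3, -30, -4) = (34, 17, -102).
A point on g: solving the two plane equations with x = -2 gives (-2, -1, -1).
Taking (-2, -1, -1) on g with direction v = (34, 17, -102): w = T − (-2, -1, -1) = (4, -2, 3), and w × v = (153, 510, 136).
Distance = |w × v| / |v| = √302005 / √11849 ≈ 5.049.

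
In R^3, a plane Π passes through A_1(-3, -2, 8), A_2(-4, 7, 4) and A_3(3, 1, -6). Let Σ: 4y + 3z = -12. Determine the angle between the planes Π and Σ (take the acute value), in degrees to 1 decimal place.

60.9

A_1A_2 = (-1, 9, -4), A_1A_3 = (6, 3, -14); a normal to Π is A_1A_2 × A_1A_3 = (-114, -38, -57).
Using A_1: Π has equation -114x - 38y - 57z = -38.
cos θ = |n₁·n₂| / (|n₁||n₂|) = |-323| / (√17689 · √25).
θ = arccos(0.48571) ≈ 60.9°.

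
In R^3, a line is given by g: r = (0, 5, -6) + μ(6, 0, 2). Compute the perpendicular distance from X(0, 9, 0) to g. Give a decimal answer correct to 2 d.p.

Taking (0, 5, -6) on g with direction v = (6, 0, 2): w = X − (0, 5, -6) = (0, 4, 6), and w × v = (8, 36, -24).
Distance = |w × v| / |v| = √1936 / √40 ≈ 6.96.

6.96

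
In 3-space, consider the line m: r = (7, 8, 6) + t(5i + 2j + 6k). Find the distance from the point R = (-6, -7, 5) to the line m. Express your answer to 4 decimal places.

Taking (7, 8, 6) on m with direction v = (5, 2, 6): w = R − (7, 8, 6) = (-13, -15, -1), and w × v = (-88, 73, 49).
Distance = |w × v| / |v| = √15474 / √65 ≈ 15.4292.

15.4292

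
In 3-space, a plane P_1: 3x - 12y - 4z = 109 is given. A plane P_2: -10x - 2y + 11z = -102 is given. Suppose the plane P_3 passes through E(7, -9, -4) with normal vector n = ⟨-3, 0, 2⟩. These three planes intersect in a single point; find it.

P_3: n·r = n·E gives -3x + 2z = -29.
Solving the 3×3 linear system 3x - 12y - 4z = 109, -10x - 2y + 11z = -102, -3x + 2z = -29 (e.g. by elimination or Cramer's rule, determinant = 168) gives (7, -6, -4).

(7, -6, -4)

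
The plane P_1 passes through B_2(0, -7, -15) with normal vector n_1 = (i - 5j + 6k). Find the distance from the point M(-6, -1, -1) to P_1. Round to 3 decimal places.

P_1: n_1·r = n_1·B_2 gives x - 5y + 6z = -55.
n·M − d = (1)·(-6) + (-5)·(-1) + (6)·(-1) − (-55) = 48; |n| = √62.
Distance = |48| / √62 = 48/√62 ≈ 6.096.

6.096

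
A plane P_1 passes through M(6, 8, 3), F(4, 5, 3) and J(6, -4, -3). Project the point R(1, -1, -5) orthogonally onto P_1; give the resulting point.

MF = (-2, -3, 0), MJ = (0, -12, -6); a normal to P_1 is MF × MJ = (18, -12, 24).
Using M: P_1 has equation 18x - 12y + 24z = 84.
Foot = R − λn with λ = (n·R − d)/|n|² = (-90 − 84)/1044 = -1/6.
Foot = (1, -1, -5) − (-1/6)·(18, -12, 24) = (4, -3, -1).

(4, -3, -1)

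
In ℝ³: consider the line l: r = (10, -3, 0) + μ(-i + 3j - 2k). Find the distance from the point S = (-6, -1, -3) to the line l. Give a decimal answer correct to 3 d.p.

14.595

Taking (10, -3, 0) on l with direction v = (-1, 3, -2): w = S − (10, -3, 0) = (-16, 2, -3), and w × v = (5, -29, -46).
Distance = |w × v| / |v| = √2982 / √14 ≈ 14.595.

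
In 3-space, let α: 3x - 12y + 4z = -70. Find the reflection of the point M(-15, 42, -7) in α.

(3, -30, 17)

λ = (n·M − d)/|n|² = (-577 − (-70))/169 = -3.
Reflection = M − 2λn = (-15, 42, -7) − (-6)·(3, -12, 4) = (3, -30, 17).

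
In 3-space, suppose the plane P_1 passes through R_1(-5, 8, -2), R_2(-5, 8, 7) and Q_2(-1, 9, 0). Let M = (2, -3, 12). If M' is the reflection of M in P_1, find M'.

R_1R_2 = (0, 0, 9), R_1Q_2 = (4, 1, 2); a normal to P_1 is R_1R_2 × R_1Q_2 = (-9, 36, 0).
Using R_1: P_1 has equation -9x + 36y = 333.
λ = (n·M − d)/|n|² = (-126 − 333)/1377 = -1/3.
Reflection = M − 2λn = (2, -3, 12) − (-2/3)·(-9, 36, 0) = (-4, 21, 12).

(-4, 21, 12)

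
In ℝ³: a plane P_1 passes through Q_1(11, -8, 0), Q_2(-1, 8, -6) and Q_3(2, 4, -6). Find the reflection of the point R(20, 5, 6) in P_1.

(-4, -13, 6)

Q_1Q_2 = (-12, 16, -6), Q_1Q_3 = (-9, 12, -6); a normal to P_1 is Q_1Q_2 × Q_1Q_3 = (-24, -18, 0).
Using Q_1: P_1 has equation -24x - 18y = -120.
λ = (n·R − d)/|n|² = (-570 − (-120))/900 = -1/2.
Reflection = R − 2λn = (20, 5, 6) − (-1)·(-24, -18, 0) = (-4, -13, 6).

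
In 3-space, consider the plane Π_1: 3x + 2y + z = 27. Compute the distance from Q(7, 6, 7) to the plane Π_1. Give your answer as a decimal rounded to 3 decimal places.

n·Q − d = (3)·(7) + (2)·(6) + (1)·(7) − 27 = 13; |n| = √14.
Distance = |13| / √14 = 13/√14 ≈ 3.474.

3.474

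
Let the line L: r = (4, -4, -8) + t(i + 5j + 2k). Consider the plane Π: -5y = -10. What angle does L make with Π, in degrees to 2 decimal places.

65.91

sin θ = |n·v| / (|n||v|) = |-25| / (√25 · √30) = 0.91287.
θ ≈ 65.91°.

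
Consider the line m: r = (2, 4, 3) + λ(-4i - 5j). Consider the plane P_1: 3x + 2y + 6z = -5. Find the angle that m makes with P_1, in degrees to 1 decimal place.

29.4

sin θ = |n·v| / (|n||v|) = |-22| / (√49 · √41) = 0.49083.
θ ≈ 29.4°.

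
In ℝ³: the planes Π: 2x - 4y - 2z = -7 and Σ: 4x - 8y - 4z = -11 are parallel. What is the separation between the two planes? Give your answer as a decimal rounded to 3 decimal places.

0.306

Rescale Σ by 1/2: 2x - 4y - 2z = -11/2. Then distance = |-7 − (-11/2)| / √24 ≈ 0.306.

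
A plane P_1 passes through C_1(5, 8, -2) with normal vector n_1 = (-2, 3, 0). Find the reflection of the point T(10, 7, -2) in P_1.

P_1: n_1·r = n_1·C_1 gives -2x + 3y = 14.
λ = (n·T − d)/|n|² = (1 − 14)/13 = -1.
Reflection = T − 2λn = (10, 7, -2) − (-2)·(-2, 3, 0) = (6, 13, -2).

(6, 13, -2)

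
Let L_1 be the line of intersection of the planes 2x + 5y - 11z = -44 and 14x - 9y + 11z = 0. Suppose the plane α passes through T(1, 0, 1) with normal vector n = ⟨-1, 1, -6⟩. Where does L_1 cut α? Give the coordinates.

(-4, -5, 1)

Direction of L_1: (2, 5, -11) × (14, -9, 11) = (-44, -176, -88).
A point on L_1: solving the two plane equations with x = -5 gives (-5, -9, -1).
α: n·r = n·T gives -x + y - 6z = -7.
Substitute r = (-5, -9, -1) + t(-44, -176, -88) into the plane: 2 + 396t = -7, so t = -1/44.
Intersection: (-5, -9, -1) + (-1/44)·(-44, -176, -88) = (-4, -5, 1).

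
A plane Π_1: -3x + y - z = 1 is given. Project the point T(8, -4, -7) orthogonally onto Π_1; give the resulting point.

(2, -2, -9)

Foot = T − λn with λ = (n·T − d)/|n|² = (-21 − 1)/11 = -2.
Foot = (8, -4, -7) − (-2)·(-3, 1, -1) = (2, -2, -9).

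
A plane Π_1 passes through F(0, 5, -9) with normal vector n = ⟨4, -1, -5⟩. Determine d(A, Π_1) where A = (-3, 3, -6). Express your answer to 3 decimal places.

3.858

Π_1: n·r = n·F gives 4x - y - 5z = 40.
n·A − d = (4)·(-3) + (-1)·(3) + (-5)·(-6) − 40 = -25; |n| = √42.
Distance = |-25| / √42 = 25/√42 ≈ 3.858.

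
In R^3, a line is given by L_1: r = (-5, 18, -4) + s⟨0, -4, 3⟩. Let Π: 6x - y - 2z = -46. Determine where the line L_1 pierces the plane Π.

(-5, 6, 5)

Substitute r = (-5, 18, -4) + t(0, -4, 3) into the plane: -40 + (-2)t = -46, so t = 3.
Intersection: (-5, 18, -4) + 3·(0, -4, 3) = (-5, 6, 5).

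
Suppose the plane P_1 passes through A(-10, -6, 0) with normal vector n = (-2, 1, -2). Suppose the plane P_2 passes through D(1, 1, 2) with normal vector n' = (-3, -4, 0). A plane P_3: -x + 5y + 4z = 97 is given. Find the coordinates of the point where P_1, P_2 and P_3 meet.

(-11, 10, 9)

P_1: n·r = n·A gives -2x + y - 2z = 14.
P_2: n'·r = n'·D gives -3x - 4y = -7.
Solving the 3×3 linear system -2x + y - 2z = 14, -3x - 4y = -7, -x + 5y + 4z = 97 (e.g. by elimination or Cramer's rule, determinant = 82) gives (-11, 10, 9).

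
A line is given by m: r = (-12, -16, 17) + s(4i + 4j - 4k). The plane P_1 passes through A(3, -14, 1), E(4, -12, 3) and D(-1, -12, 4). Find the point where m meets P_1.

(-4, -8, 9)

AE = (1, 2, 2), AD = (-4, 2, 3); a normal to P_1 is AE × AD = (2, -11, 10).
Using A: P_1 has equation 2x - 11y + 10z = 170.
Substitute r = (-12, -16, 17) + t(4, 4, -4) into the plane: 322 + (-76)t = 170, so t = 2.
Intersection: (-12, -16, 17) + 2·(4, 4, -4) = (-4, -8, 9).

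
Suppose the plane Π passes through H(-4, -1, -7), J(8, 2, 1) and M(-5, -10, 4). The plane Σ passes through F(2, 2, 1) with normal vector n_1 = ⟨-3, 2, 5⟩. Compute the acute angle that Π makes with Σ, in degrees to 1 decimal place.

HJ = (12, 3, 8), HM = (-1, -9, 11); a normal to Π is HJ × HM = (105, -140, -105).
Using H: Π has equation 105x - 140y - 105z = 455.
Σ: n_1·r = n_1·F gives -3x + 2y + 5z = 3.
cos θ = |n₁·n₂| / (|n₁||n₂|) = |-1120| / (√41650 · √38).
θ = arccos(0.89026) ≈ 27.1°.

27.1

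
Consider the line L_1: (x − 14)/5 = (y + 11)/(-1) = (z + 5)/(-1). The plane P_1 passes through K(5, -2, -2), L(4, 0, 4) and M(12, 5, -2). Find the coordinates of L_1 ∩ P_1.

(-1, -8, -2)

L_1 has direction (5, -1, -1) through (14, -11, -5).
KL = (-1, 2, 6), KM = (7, 7, 0); a normal to P_1 is KL × KM = (-42, 42, -21).
Using K: P_1 has equation -42x + 42y - 21z = -252.
Substitute r = (14, -11, -5) + t(5, -1, -1) into the plane: -945 + (-231)t = -252, so t = -3.
Intersection: (14, -11, -5) + (-3)·(5, -1, -1) = (-1, -8, -2).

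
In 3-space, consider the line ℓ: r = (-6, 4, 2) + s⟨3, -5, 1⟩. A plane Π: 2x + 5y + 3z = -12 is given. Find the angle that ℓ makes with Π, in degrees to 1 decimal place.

sin θ = |n·v| / (|n||v|) = |-16| / (√38 · √35) = 0.43873.
θ ≈ 26.0°.

26.0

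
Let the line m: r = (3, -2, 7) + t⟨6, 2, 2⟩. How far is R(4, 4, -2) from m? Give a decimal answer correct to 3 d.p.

10.863

Taking (3, -2, 7) on m with direction v = (6, 2, 2): w = R − (3, -2, 7) = (1, 6, -9), and w × v = (30, -56, -34).
Distance = |w × v| / |v| = √5192 / √44 ≈ 10.863.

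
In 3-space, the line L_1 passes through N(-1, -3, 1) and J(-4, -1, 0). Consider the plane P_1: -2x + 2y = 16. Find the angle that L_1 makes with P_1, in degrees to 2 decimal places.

70.89

A direction vector for L_1 is J − N = (-3, 2, -1).
sin θ = |n·v| / (|n||v|) = |10| / (√8 · √14) = 0.94491.
θ ≈ 70.89°.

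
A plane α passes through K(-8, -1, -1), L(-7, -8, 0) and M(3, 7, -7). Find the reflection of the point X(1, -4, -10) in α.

(5, -2, 0)

KL = (1, -7, 1), KM = (11, 8, -6); a normal to α is KL × KM = (34, 17, 85).
Using K: α has equation 34x + 17y + 85z = -374.
λ = (n·X − d)/|n|² = (-884 − (-374))/8670 = -1/17.
Reflection = X − 2λn = (1, -4, -10) − (-2/17)·(34, 17, 85) = (5, -2, 0).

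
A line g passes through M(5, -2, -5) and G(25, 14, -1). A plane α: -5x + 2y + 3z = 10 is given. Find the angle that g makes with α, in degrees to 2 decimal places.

20.51

A direction vector for g is G − M = (20, 16, 4).
sin θ = |n·v| / (|n||v|) = |-56| / (√38 · √672) = 0.35044.
θ ≈ 20.51°.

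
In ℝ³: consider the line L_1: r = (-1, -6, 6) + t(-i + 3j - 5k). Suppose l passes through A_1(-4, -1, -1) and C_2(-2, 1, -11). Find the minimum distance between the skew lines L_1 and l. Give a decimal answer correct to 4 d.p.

A direction vector for l is C_2 − A_1 = (2, 2, -10).
Common perpendicular direction n = (-1, 3, -5) × (2, 2, -10) = (-20, -20, -8).
With w = (-4, -1, -1) − (-1, -6, 6) = (-3, 5, -7), w · n = 16.
Distance = |w · n| / |n| = |16| / √864 ≈ 0.5443.

0.5443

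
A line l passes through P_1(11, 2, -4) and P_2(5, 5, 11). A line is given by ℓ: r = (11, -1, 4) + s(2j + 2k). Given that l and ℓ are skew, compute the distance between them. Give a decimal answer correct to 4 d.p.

4.4907

A direction vector for l is P_2 − P_1 = (-6, 3, 15).
Common perpendicular direction n = (-6, 3, 15) × (0, 2, 2) = (-24, 12, -12).
With w = (11, -1, 4) − (11, 2, -4) = (0, -3, 8), w · n = -132.
Distance = |w · n| / |n| = |-132| / √864 ≈ 4.4907.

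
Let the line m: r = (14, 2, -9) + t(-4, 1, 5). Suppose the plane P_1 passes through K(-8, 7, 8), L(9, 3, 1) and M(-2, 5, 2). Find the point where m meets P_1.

KL = (17, -4, -7), KM = (6, -2, -6); a normal to P_1 is KL × KM = (10, 60, -10).
Using K: P_1 has equation 10x + 60y - 10z = 260.
Substitute r = (14, 2, -9) + t(-4, 1, 5) into the plane: 350 + (-30)t = 260, so t = 3.
Intersection: (14, 2, -9) + 3·(-4, 1, 5) = (2, 5, 6).

(2, 5, 6)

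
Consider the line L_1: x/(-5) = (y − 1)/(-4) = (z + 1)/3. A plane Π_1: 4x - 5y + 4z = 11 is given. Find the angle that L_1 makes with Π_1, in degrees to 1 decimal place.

13.0

L_1 has direction (-5, -4, 3) through (0, 1, -1).
sin θ = |n·v| / (|n||v|) = |12| / (√57 · √50) = 0.22478.
θ ≈ 13.0°.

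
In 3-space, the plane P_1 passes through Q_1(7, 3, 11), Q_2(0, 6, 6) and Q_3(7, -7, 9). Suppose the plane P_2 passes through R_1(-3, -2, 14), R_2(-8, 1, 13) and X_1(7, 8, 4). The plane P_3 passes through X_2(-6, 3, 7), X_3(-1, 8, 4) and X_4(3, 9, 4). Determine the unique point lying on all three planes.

Q_1Q_2 = (-7, 3, -5), Q_1Q_3 = (0, -10, -2); a normal to P_1 is Q_1Q_2 × Q_1Q_3 = (-56, -14, 70).
Using Q_1: P_1 has equation -56x - 14y + 70z = 336.
R_1R_2 = (-5, 3, -1), R_1X_1 = (10, 10, -10); a normal to P_2 is R_1R_2 × R_1X_1 = (-20, -60, -80).
Using R_1: P_2 has equation -20x - 60y - 80z = -940.
X_2X_3 = (5, 5, -3), X_2X_4 = (9, 6, -3); a normal to P_3 is X_2X_3 × X_2X_4 = (3, -12, -15).
Using X_2: P_3 has equation 3x - 12y - 15z = -159.
Solving the 3×3 linear system -56x - 14y + 70z = 336, -20x - 60y - 80z = -940, 3x - 12y - 15z = -159 (e.g. by elimination or Cramer's rule, determinant = 40320) gives (3, 4, 8).

(3, 4, 8)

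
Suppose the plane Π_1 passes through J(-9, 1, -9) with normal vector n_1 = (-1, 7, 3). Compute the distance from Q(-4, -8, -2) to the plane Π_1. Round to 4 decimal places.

Π_1: n_1·r = n_1·J gives -x + 7y + 3z = -11.
n·Q − d = (-1)·(-4) + (7)·(-8) + (3)·(-2) − (-11) = -47; |n| = √59.
Distance = |-47| / √59 = 47/√59 ≈ 6.1189.

6.1189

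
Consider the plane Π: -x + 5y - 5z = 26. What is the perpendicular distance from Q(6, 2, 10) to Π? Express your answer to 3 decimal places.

10.082

n·Q − d = (-1)·(6) + (5)·(2) + (-5)·(10) − 26 = -72; |n| = √51.
Distance = |-72| / √51 = 72/√51 ≈ 10.082.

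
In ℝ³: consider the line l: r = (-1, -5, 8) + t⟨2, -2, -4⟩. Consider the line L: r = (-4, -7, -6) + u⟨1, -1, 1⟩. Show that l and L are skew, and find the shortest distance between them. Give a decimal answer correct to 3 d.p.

Common perpendicular direction n = (2, -2, -4) × (1, -1, 1) = (-6, -6, 0).
With w = (-4, -7, -6) − (-1, -5, 8) = (-3, -2, -14), w · n = 30.
Since n ≠ 0 the lines are not parallel, and w · n = 30 ≠ 0 so they do not intersect; hence they are skew.
Distance = |w · n| / |n| = |30| / √72 ≈ 3.536.

3.536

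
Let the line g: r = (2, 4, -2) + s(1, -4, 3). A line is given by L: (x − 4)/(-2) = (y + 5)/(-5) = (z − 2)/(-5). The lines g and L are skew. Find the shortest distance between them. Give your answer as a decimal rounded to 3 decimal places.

0.723

L has direction (-2, -5, -5) through (4, -5, 2).
Common perpendicular direction n = (1, -4, 3) × (-2, -5, -5) = (35, -1, -13).
With w = (4, -5, 2) − (2, 4, -2) = (2, -9, 4), w · n = 27.
Distance = |w · n| / |n| = |27| / √1395 ≈ 0.723.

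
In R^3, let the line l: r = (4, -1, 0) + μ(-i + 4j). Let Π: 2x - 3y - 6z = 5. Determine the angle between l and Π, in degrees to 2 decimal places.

29.02

sin θ = |n·v| / (|n||v|) = |-14| / (√49 · √17) = 0.48507.
θ ≈ 29.02°.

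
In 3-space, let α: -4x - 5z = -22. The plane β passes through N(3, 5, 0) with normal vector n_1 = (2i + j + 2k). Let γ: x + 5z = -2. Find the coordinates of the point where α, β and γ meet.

β: n_1·r = n_1·N gives 2x + y + 2z = 11.
Solving the 3×3 linear system -4x - 5z = -22, 2x + y + 2z = 11, x + 5z = -2 (e.g. by elimination or Cramer's rule, determinant = -15) gives (8, -1, -2).

(8, -1, -2)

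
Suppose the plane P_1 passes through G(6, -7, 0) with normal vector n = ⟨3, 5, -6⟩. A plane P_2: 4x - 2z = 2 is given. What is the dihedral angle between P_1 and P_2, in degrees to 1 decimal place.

50.1

P_1: n·r = n·G gives 3x + 5y - 6z = -17.
cos θ = |n₁·n₂| / (|n₁||n₂|) = |24| / (√70 · √20).
θ = arccos(0.64143) ≈ 50.1°.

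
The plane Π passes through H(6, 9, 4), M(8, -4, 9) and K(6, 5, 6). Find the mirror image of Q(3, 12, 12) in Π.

HM = (2, -13, 5), HK = (0, -4, 2); a normal to Π is HM × HK = (-6, -4, -8).
Using H: Π has equation -6x - 4y - 8z = -104.
λ = (n·Q − d)/|n|² = (-162 − (-104))/116 = -1/2.
Reflection = Q − 2λn = (3, 12, 12) − (-1)·(-6, -4, -8) = (-3, 8, 4).

(-3, 8, 4)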